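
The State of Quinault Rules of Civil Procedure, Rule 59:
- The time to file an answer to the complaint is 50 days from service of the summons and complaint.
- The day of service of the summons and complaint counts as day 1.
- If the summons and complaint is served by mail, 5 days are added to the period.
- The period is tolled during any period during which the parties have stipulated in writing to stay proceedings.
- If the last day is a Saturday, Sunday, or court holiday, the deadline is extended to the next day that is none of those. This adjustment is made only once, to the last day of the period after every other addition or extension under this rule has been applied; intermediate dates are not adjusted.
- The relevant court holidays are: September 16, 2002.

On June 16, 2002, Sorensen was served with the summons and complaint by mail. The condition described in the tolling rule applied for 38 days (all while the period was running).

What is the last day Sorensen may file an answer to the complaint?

Counting June 16, 2002 as day 1, day 50 is August 4, 2002.
Service was by mail, adding 5 days: August 4, 2002 + 5 days = August 9, 2002.
Tolling adds 38 days: August 9, 2002 + 38 days = September 16, 2002.
September 16, 2002 is a listed holiday. The next qualifying day is September 17, 2002.

September 17, 2002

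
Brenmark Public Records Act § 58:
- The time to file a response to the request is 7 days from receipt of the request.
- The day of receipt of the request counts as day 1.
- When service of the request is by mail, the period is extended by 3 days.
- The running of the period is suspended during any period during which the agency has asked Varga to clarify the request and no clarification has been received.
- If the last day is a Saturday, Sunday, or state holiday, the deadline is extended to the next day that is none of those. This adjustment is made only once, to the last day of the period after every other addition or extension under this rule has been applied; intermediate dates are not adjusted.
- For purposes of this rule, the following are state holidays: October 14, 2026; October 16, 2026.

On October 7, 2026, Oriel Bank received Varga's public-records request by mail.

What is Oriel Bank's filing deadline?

October 19, 2026

Counting October 7, 2026 as day 1, day 7 is October 13, 2026.
Service was by mail, adding 3 days: October 13, 2026 + 3 days = October 16, 2026.
October 16, 2026 is a listed holiday; October 17, 2026 is Saturday; October 18, 2026 is Sunday. The next qualifying day is October 19, 2026.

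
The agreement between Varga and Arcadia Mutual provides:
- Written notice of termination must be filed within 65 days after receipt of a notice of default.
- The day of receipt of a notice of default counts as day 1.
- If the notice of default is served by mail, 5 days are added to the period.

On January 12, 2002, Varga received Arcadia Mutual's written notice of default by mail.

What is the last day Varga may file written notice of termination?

March 22, 2002

Counting January 12, 2002 as day 1, day 65 is March 17, 2002.
Service was by mail, adding 5 days: March 17, 2002 + 5 days = March 22, 2002.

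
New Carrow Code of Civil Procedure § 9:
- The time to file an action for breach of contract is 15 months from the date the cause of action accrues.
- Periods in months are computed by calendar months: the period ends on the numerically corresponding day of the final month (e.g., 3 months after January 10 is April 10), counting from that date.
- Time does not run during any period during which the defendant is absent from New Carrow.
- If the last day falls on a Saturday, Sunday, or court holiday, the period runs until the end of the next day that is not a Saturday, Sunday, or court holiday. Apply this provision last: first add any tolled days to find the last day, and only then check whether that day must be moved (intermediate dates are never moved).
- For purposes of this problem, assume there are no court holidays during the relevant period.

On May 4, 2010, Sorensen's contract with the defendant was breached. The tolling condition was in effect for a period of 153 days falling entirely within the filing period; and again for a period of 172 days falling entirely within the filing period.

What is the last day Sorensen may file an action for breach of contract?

15 months after May 4, 2010 is August 4, 2011.
Tolling adds 153 days: August 4, 2011 + 153 days = January 4, 2012.
Tolling adds 172 days: January 4, 2012 + 172 days = June 24, 2012.
June 24, 2012 is Sunday. The next qualifying day is June 25, 2012.

June 25, 2012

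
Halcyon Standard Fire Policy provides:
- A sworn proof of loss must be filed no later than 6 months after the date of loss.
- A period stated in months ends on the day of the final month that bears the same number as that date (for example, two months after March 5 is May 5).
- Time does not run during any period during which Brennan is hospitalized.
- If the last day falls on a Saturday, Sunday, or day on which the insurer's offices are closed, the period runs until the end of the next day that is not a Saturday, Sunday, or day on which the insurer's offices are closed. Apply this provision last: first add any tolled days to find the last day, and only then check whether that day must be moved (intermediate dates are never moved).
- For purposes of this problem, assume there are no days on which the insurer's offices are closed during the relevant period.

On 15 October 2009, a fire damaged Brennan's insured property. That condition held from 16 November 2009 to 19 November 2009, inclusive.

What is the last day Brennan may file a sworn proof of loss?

6 months after 15 October 2009 is April 15, 2010.
From November 16, 2009 through November 19, 2009 inclusive is 4 days; tolling adds 4 days: April 15, 2010 + 4 days = April 19, 2010.
April 19, 2010 is a Monday and not a day on which the insurer's offices are closed, so no extension applies.

April 19, 2010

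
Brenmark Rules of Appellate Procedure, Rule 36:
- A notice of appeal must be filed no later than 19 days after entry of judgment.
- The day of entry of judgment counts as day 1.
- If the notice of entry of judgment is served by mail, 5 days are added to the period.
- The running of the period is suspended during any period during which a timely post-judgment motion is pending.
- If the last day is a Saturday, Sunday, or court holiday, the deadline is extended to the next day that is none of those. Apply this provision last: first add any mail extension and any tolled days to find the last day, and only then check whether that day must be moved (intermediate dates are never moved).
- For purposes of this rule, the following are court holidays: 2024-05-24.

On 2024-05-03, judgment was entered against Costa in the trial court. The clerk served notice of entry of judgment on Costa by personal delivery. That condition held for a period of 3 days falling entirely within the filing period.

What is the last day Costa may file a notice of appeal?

May 27, 2024

Counting 2024-05-03 as day 1, day 19 is May 21, 2024.
Service was not by mail, so no mail extension applies.
Tolling adds 3 days: May 21, 2024 + 3 days = May 24, 2024.
May 24, 2024 is a listed holiday; May 25, 2024 is Saturday; May 26, 2024 is Sunday. The next qualifying day is May 27, 2024.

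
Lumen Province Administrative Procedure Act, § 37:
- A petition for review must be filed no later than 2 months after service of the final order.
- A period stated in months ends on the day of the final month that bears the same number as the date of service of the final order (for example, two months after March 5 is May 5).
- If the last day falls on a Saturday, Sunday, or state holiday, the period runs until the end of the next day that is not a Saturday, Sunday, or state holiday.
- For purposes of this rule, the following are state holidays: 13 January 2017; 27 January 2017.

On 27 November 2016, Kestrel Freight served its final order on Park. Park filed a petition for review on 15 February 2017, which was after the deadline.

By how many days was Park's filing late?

16 days

2 months after 27 November 2016 is January 27, 2017.
January 27, 2017 is a listed holiday; January 28, 2017 is Saturday; January 29, 2017 is Sunday. The next qualifying day is January 30, 2017.
The deadline is January 30, 2017; from January 30, 2017 to February 15, 2017 is 16 days.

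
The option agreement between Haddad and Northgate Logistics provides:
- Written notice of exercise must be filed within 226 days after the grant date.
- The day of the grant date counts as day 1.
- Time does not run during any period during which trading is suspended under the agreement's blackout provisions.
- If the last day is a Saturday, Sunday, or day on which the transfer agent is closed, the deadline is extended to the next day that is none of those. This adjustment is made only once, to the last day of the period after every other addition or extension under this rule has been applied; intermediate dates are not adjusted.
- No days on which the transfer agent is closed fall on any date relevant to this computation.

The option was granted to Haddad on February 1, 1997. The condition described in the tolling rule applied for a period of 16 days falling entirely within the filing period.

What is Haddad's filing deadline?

Counting February 1, 1997 as day 1, day 226 is September 14, 1997.
Tolling adds 16 days: September 14, 1997 + 16 days = September 30, 1997.
September 30, 1997 is a Tuesday and not a day on which the transfer agent is closed, so no extension applies.

September 30, 1997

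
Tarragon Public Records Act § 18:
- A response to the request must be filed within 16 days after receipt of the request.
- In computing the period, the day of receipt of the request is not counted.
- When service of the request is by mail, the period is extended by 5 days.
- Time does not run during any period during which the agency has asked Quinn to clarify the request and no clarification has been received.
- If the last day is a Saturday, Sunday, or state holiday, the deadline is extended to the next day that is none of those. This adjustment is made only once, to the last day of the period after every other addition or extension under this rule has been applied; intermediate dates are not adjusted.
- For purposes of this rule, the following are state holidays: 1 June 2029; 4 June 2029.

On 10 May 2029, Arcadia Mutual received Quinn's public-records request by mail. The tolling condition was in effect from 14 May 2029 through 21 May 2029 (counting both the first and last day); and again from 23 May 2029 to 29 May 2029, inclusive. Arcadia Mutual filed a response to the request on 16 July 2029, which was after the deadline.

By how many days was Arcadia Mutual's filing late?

16 days after 10 May 2029 is May 26, 2029.
Service was by mail, adding 5 days: May 26, 2029 + 5 days = May 31, 2029.
From May 14, 2029 through May 21, 2029 inclusive is 8 days; tolling adds 8 days: May 31, 2029 + 8 days = June 8, 2029.
From May 23, 2029 through May 29, 2029 inclusive is 7 days; tolling adds 7 days: June 8, 2029 + 7 days = June 15, 2029.
June 15, 2029 is a Friday and not a state holiday, so no extension applies.
The deadline is June 15, 2029; from June 15, 2029 to July 16, 2029 is 31 days.

31 days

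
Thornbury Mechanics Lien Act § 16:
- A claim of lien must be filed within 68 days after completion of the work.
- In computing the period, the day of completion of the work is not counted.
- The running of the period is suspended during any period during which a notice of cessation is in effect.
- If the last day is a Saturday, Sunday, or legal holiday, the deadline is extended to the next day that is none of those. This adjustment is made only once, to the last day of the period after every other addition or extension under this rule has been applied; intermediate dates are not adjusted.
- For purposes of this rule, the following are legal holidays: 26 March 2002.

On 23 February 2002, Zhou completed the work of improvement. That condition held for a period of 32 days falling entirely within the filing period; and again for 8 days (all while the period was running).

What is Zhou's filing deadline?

June 11, 2002

68 days after 23 February 2002 is May 2, 2002.
Tolling adds 32 days: May 2, 2002 + 32 days = June 3, 2002.
Tolling adds 8 days: June 3, 2002 + 8 days = June 11, 2002.
June 11, 2002 is a Tuesday and not a legal holiday, so no extension applies.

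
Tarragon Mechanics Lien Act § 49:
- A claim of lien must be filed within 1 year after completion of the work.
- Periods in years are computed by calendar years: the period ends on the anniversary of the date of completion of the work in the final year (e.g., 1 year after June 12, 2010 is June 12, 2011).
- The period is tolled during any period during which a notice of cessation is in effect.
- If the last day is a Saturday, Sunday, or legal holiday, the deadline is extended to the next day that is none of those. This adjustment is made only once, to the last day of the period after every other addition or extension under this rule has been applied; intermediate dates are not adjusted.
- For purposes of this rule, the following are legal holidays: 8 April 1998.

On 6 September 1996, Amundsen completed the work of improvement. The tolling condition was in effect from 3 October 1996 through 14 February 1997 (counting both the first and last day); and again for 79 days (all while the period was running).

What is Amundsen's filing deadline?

1 year after 6 September 1996 is September 6, 1997.
From October 3, 1996 through February 14, 1997 inclusive is 135 days; tolling adds 135 days: September 6, 1997 + 135 days = January 19, 1998.
Tolling adds 79 days: January 19, 1998 + 79 days = April 8, 1998.
April 8, 1998 is a listed holiday. The next qualifying day is April 9, 1998.

April 9, 1998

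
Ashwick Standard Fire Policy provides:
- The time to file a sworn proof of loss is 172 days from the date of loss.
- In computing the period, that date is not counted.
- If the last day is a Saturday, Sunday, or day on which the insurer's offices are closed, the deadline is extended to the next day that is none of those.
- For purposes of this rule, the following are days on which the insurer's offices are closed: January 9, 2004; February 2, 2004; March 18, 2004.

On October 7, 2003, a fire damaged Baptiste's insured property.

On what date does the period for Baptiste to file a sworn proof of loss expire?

March 29, 2004

172 days after October 7, 2003 is March 27, 2004.
March 27, 2004 is Saturday; March 28, 2004 is Sunday. The next qualifying day is March 29, 2004.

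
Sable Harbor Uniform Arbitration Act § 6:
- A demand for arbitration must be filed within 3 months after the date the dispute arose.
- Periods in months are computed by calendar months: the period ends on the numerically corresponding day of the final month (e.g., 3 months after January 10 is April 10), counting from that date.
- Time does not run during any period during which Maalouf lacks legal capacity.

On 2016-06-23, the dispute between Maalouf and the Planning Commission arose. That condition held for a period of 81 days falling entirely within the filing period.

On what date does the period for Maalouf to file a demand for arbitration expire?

December 13, 2016

3 months after 2016-06-23 is September 23, 2016.
Tolling adds 81 days: September 23, 2016 + 81 days = December 13, 2016.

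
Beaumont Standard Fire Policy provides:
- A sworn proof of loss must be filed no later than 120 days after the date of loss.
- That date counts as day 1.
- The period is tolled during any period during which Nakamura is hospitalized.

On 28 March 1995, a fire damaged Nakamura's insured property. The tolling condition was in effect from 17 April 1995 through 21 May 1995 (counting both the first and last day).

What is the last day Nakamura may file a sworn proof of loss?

Counting 28 March 1995 as day 1, day 120 is July 25, 1995.
From April 17, 1995 through May 21, 1995 inclusive is 35 days; tolling adds 35 days: July 25, 1995 + 35 days = August 29, 1995.

August 29, 1995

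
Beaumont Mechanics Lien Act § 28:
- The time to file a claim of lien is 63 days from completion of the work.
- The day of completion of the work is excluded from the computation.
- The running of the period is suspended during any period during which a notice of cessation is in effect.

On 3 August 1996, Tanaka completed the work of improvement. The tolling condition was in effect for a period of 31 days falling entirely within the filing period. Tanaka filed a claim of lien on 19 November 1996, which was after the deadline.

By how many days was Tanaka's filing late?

63 days after 3 August 1996 is October 5, 1996.
Tolling adds 31 days: October 5, 1996 + 31 days = November 5, 1996.
The deadline is November 5, 1996; from November 5, 1996 to November 19, 1996 is 14 days.

14 days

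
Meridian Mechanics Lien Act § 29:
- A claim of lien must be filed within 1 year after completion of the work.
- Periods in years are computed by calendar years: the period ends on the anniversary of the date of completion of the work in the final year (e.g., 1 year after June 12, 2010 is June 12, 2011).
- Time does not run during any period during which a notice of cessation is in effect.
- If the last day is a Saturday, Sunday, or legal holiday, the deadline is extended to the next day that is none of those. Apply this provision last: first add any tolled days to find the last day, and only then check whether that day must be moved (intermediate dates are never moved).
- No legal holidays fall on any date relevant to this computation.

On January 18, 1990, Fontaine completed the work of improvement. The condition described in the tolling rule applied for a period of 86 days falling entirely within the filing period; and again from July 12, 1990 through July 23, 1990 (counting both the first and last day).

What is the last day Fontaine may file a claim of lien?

April 26, 1991

1 year after January 18, 1990 is January 18, 1991.
Tolling adds 86 days: January 18, 1991 + 86 days = April 14, 1991.
From July 12, 1990 through July 23, 1990 inclusive is 12 days; tolling adds 12 days: April 14, 1991 + 12 days = April 26, 1991.
April 26, 1991 is a Friday and not a legal holiday, so no extension applies.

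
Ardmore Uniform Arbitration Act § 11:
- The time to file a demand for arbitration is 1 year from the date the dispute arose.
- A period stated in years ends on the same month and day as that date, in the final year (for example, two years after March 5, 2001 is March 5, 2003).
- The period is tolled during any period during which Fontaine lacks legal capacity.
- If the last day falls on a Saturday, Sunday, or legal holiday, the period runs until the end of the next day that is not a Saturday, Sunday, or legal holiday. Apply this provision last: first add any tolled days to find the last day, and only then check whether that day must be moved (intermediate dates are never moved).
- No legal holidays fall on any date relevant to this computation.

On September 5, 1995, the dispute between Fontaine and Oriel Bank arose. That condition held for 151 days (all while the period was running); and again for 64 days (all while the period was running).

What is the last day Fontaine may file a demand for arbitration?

1 year after September 5, 1995 is September 5, 1996.
Tolling adds 151 days: September 5, 1996 + 151 days = February 3, 1997.
Tolling adds 64 days: February 3, 1997 + 64 days = April 8, 1997.
April 8, 1997 is a Tuesday and not a legal holiday, so no extension applies.

April 8, 1997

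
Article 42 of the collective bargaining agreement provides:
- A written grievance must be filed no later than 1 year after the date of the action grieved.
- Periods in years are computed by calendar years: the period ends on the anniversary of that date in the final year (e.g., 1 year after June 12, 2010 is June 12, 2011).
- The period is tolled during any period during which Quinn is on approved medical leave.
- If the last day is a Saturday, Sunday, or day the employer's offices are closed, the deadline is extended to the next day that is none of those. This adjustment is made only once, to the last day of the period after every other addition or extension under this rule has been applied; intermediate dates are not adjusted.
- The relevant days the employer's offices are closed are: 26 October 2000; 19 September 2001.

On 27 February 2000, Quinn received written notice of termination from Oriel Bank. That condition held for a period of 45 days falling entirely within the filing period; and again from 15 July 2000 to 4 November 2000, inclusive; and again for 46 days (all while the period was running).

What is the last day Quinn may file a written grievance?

September 20, 2001

1 year after 27 February 2000 is February 27, 2001.
Tolling adds 45 days: February 27, 2001 + 45 days = April 13, 2001.
From July 15, 2000 through November 4, 2000 inclusive is 113 days; tolling adds 113 days: April 13, 2001 + 113 days = August 4, 2001.
Tolling adds 46 days: August 4, 2001 + 46 days = September 19, 2001.
September 19, 2001 is a listed holiday. The next qualifying day is September 20, 2001.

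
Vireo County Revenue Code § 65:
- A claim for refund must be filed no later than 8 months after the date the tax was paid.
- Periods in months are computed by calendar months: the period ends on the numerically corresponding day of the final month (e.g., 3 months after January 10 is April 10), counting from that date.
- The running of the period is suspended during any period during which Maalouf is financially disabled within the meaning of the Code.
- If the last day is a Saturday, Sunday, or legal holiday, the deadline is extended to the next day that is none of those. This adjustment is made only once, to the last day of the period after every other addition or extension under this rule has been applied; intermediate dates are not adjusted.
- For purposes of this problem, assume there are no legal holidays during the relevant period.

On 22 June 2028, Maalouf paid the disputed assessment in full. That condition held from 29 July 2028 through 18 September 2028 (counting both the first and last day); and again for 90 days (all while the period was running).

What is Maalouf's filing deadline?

8 months after 22 June 2028 is February 22, 2029.
From July 29, 2028 through September 18, 2028 inclusive is 52 days; tolling adds 52 days: February 22, 2029 + 52 days = April 15, 2029.
Tolling adds 90 days: April 15, 2029 + 90 days = July 14, 2029.
July 14, 2029 is Saturday; July 15, 2029 is Sunday. The next qualifying day is July 16, 2029.

July 16, 2029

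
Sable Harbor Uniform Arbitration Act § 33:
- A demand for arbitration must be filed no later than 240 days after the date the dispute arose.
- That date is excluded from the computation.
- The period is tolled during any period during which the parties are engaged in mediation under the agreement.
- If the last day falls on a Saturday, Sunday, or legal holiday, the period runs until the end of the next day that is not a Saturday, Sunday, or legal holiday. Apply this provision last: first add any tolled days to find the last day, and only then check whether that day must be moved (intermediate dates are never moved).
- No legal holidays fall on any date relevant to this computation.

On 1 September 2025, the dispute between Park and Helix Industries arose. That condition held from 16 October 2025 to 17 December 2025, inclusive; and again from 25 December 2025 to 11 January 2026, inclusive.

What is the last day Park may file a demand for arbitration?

July 20, 2026

240 days after 1 September 2025 is April 29, 2026.
From October 16, 2025 through December 17, 2025 inclusive is 63 days; tolling adds 63 days: April 29, 2026 + 63 days = July 1, 2026.
From December 25, 2025 through January 11, 2026 inclusive is 18 days; tolling adds 18 days: July 1, 2026 + 18 days = July 19, 2026.
July 19, 2026 is Sunday. The next qualifying day is July 20, 2026.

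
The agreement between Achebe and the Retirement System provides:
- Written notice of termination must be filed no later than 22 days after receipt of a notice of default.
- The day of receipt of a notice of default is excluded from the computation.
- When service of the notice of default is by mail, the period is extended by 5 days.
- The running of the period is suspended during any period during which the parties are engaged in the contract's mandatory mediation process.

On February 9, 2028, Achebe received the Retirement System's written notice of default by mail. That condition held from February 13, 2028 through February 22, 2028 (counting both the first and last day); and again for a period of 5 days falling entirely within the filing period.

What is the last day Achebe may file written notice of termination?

March 22, 2028

22 days after February 9, 2028 is March 2, 2028.
Service was by mail, adding 5 days: March 2, 2028 + 5 days = March 7, 2028.
From February 13, 2028 through February 22, 2028 inclusive is 10 days; tolling adds 10 days: March 7, 2028 + 10 days = March 17, 2028.
Tolling adds 5 days: March 17, 2028 + 5 days = March 22, 2028.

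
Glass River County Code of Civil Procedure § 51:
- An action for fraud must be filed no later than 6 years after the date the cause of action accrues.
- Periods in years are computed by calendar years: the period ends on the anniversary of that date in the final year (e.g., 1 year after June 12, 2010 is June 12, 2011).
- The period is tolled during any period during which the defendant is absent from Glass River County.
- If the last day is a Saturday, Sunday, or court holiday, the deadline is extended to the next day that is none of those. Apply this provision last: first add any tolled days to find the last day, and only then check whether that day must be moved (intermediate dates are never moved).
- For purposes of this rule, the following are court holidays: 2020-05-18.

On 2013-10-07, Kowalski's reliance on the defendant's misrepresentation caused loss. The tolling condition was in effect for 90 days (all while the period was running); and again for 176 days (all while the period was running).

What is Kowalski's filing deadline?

6 years after 2013-10-07 is October 7, 2019.
Tolling adds 90 days: October 7, 2019 + 90 days = January 5, 2020.
Tolling adds 176 days: January 5, 2020 + 176 days = June 29, 2020.
June 29, 2020 is a Monday and not a court holiday, so no extension applies.

June 29, 2020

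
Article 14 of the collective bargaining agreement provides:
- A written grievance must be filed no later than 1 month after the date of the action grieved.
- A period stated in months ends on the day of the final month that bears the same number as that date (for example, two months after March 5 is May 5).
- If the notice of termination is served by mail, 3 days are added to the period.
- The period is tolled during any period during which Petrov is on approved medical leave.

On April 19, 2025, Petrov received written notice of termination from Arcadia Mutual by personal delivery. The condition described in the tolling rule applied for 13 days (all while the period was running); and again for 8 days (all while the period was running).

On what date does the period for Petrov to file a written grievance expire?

1 month after April 19, 2025 is May 19, 2025.
Service was not by mail, so no mail extension applies.
Tolling adds 13 days: May 19, 2025 + 13 days = June 1, 2025.
Tolling adds 8 days: June 1, 2025 + 8 days = June 9, 2025.

June 9, 2025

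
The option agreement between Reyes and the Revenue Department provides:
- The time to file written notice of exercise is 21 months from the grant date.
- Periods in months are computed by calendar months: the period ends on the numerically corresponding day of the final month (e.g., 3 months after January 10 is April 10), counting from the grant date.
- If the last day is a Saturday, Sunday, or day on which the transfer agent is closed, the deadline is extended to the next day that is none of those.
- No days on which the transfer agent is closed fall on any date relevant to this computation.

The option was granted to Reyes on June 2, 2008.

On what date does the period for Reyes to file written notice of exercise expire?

21 months after June 2, 2008 is March 2, 2010.
March 2, 2010 is a Tuesday and not a day on which the transfer agent is closed, so no extension applies.

March 2, 2010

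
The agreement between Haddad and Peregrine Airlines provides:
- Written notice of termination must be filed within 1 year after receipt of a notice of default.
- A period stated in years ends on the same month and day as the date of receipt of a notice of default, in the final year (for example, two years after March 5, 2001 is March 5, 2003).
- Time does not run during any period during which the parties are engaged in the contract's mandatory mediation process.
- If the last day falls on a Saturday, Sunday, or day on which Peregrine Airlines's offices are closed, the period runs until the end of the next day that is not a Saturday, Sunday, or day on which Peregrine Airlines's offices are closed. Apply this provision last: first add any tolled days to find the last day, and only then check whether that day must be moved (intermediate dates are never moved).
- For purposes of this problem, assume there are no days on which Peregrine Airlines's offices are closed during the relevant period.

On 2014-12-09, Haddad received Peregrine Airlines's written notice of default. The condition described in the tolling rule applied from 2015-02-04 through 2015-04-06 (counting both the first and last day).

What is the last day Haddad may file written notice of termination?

1 year after 2014-12-09 is December 9, 2015.
From February 4, 2015 through April 6, 2015 inclusive is 62 days; tolling adds 62 days: December 9, 2015 + 62 days = February 9, 2016.
February 9, 2016 is a Tuesday and not a day on which Peregrine Airlines's offices are closed, so no extension applies.

February 9, 2016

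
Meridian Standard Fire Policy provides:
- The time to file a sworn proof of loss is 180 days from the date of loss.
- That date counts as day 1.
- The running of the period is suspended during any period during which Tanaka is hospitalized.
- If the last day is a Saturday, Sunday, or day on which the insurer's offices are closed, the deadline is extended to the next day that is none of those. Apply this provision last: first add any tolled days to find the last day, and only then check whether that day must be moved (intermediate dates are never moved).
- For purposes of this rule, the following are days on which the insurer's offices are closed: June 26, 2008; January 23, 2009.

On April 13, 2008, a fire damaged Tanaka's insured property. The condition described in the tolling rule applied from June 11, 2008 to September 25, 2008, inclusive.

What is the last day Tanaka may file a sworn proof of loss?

January 26, 2009

Counting April 13, 2008 as day 1, day 180 is October 9, 2008.
From June 11, 2008 through September 25, 2008 inclusive is 107 days; tolling adds 107 days: October 9, 2008 + 107 days = January 24, 2009.
January 24, 2009 is Saturday; January 25, 2009 is Sunday. The next qualifying day is January 26, 2009.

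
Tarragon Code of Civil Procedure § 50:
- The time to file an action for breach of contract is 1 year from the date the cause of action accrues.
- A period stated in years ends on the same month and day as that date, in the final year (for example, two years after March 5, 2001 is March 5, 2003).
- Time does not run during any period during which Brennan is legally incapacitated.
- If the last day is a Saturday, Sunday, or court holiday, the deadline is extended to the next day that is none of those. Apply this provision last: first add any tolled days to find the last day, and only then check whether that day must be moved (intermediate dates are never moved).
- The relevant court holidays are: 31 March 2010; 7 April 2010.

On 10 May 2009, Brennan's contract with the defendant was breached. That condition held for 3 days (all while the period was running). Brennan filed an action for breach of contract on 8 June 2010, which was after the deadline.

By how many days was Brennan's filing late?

1 year after 10 May 2009 is May 10, 2010.
Tolling adds 3 days: May 10, 2010 + 3 days = May 13, 2010.
May 13, 2010 is a Thursday and not a court holiday, so no extension applies.
The deadline is May 13, 2010; from May 13, 2010 to June 8, 2010 is 26 days.

26 days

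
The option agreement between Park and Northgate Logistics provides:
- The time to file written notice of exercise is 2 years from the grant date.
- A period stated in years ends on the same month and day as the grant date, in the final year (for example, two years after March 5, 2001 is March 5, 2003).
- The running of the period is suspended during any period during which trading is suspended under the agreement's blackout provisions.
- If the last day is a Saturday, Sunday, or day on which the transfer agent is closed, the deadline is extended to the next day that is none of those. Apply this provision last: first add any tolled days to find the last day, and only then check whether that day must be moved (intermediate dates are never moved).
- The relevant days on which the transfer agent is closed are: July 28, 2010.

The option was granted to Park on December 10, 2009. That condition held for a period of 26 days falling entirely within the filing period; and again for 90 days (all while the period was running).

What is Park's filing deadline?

2 years after December 10, 2009 is December 10, 2011.
Tolling adds 26 days: December 10, 2011 + 26 days = January 5, 2012.
Tolling adds 90 days: January 5, 2012 + 90 days = April 4, 2012.
April 4, 2012 is a Wednesday and not a day on which the transfer agent is closed, so no extension applies.

April 4, 2012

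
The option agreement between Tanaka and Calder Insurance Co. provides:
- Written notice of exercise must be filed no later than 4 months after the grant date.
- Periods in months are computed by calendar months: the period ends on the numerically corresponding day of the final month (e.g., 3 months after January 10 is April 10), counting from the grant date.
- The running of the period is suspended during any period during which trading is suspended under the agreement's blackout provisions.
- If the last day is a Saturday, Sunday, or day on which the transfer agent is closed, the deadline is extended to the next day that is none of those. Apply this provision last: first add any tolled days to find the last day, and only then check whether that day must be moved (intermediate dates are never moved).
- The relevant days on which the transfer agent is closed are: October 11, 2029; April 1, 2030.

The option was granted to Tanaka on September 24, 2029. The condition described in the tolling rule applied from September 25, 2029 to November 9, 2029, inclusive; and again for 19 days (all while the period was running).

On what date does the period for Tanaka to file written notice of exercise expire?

April 2, 2030

4 months after September 24, 2029 is January 24, 2030.
From September 25, 2029 through November 9, 2029 inclusive is 46 days; tolling adds 46 days: January 24, 2030 + 46 days = March 11, 2030.
Tolling adds 19 days: March 11, 2030 + 19 days = March 30, 2030.
March 30, 2030 is Saturday; March 31, 2030 is Sunday; April 1, 2030 is a listed holiday. The next qualifying day is April 2, 2030.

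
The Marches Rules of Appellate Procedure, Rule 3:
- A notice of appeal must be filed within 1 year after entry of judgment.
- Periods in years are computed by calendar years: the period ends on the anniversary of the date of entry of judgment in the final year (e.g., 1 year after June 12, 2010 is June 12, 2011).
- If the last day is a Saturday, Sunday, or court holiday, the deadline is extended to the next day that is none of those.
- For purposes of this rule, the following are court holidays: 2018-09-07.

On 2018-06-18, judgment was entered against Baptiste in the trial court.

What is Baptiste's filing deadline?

June 18, 2019

1 year after 2018-06-18 is June 18, 2019.
June 18, 2019 is a Tuesday and not a court holiday, so no extension applies.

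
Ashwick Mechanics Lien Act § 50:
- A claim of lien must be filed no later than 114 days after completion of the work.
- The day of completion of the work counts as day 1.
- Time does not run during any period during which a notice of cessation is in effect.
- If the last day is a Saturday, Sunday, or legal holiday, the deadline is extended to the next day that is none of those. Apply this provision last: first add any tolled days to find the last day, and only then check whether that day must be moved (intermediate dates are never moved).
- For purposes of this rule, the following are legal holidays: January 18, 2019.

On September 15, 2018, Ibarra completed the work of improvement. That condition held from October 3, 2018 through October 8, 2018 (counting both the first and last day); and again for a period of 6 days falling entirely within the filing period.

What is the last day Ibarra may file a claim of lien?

Counting September 15, 2018 as day 1, day 114 is January 6, 2019.
From October 3, 2018 through October 8, 2018 inclusive is 6 days; tolling adds 6 days: January 6, 2019 + 6 days = January 12, 2019.
Tolling adds 6 days: January 12, 2019 + 6 days = January 18, 2019.
January 18, 2019 is a listed holiday; January 19, 2019 is Saturday; January 20, 2019 is Sunday. The next qualifying day is January 21, 2019.

January 21, 2019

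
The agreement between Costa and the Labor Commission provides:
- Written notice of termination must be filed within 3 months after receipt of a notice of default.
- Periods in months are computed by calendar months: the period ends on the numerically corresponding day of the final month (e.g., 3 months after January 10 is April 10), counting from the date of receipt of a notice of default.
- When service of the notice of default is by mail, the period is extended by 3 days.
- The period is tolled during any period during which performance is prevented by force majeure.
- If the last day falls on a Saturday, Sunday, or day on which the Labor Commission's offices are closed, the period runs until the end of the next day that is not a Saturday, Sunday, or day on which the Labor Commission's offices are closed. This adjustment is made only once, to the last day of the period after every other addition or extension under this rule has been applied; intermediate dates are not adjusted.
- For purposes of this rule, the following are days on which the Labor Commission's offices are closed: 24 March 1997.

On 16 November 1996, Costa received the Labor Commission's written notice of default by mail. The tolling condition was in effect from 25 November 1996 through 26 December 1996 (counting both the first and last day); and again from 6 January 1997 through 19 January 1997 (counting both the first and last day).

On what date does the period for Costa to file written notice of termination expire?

April 7, 1997

3 months after 16 November 1996 is February 16, 1997.
Service was by mail, adding 3 days: February 16, 1997 + 3 days = February 19, 1997.
From November 25, 1996 through December 26, 1996 inclusive is 32 days; tolling adds 32 days: February 19, 1997 + 32 days = March 23, 1997.
From January 6, 1997 through January 19, 1997 inclusive is 14 days; tolling adds 14 days: March 23, 1997 + 14 days = April 6, 1997.
April 6, 1997 is Sunday. The next qualifying day is April 7, 1997.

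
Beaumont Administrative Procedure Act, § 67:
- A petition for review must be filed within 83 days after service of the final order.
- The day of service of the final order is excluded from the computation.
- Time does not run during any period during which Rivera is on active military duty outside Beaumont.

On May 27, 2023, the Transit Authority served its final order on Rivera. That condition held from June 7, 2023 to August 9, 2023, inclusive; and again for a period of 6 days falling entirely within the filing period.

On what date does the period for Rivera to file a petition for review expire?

October 27, 2023

83 days after May 27, 2023 is August 18, 2023.
From June 7, 2023 through August 9, 2023 inclusive is 64 days; tolling adds 64 days: August 18, 2023 + 64 days = October 21, 2023.
Tolling adds 6 days: October 21, 2023 + 6 days = October 27, 2023.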